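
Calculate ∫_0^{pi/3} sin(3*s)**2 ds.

Use the identity sin^2(3*s) = (1 - cos(6*s))/2.
An antiderivative is F(s) = s/2 - sin(6*s)/12.
Then F(pi/3) - F(0) = (pi/6) - (0) = pi/6.

pi/6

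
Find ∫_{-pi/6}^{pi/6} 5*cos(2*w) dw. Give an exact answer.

An antiderivative is F(w) = 5*sin(2*w)/2.
Then F(pi/6) - F(-pi/6) = (5*sqrt(3)/4) - (-5*sqrt(3)/4) = 5*sqrt(3)/2.

5*sqrt(3)/2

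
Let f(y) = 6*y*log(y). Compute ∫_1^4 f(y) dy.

-45/2 + 96*log(2)

Integrate by parts once (u = ln y, dv = 6*y dy).
An antiderivative is F(y) = 3*y**2*(2*log(y) - 1)/2.
Then F(4) - F(1) = (-24 + 96*log(2)) - (-3/2) = -45/2 + 96*log(2).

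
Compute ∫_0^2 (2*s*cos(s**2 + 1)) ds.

sin(5) - sin(1)

Let u = s**2 + 1, so du = 2*s ds. When s = 0, u = 1; when s = 2, u = 5.
The integral becomes ∫ cos(u) du from 1 to 5, with antiderivative sin(u).
Back in s: F(s) = sin(s**2 + 1).
Then F(2) - F(0) = (sin(5)) - (sin(1)) = sin(5) - sin(1).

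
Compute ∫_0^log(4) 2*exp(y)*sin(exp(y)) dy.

Let u = exp(y), so du = exp(y) dy. When y = 0, u = 1; when y = log(4), u = 4.
The integral becomes 2·∫ sin(u) du from 1 to 4, with antiderivative -2*cos(u).
Back in y: F(y) = -2*cos(exp(y)).
Then F(log(4)) - F(0) = (-2*cos(4)) - (-2*cos(1)) = 2*cos(1) - 2*cos(4).

2*cos(1) - 2*cos(4)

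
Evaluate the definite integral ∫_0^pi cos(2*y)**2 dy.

Use the identity cos^2(2*y) = (1 + cos(4*y))/2.
An antiderivative is F(y) = y/2 + sin(4*y)/8.
Then F(pi) - F(0) = (pi/2) - (0) = pi/2.

pi/2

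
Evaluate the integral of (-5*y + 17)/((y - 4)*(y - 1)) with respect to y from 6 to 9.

-11*log(2) + 3*log(5)

Factor the denominator: y**2 - 5*y + 4 = (y - 1)(y - 4).
Partial fractions: (-5*y + 17)/((y - 4)*(y - 1)) = -4/(y - 1) - 1/(y - 4).
An antiderivative is F(y) = -log(y - 4) - 4*log(y - 1).
Then F(9) - F(6) = (-12*log(2) - log(5)) - (-4*log(5) - log(2)) = -11*log(2) + 3*log(5).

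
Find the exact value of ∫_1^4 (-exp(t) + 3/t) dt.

An antiderivative is F(t) = -exp(t) + 3*log(t).
Then F(4) - F(1) = (-exp(4) + log(64)) - (-exp(1)) = -exp(4) + exp(1) + log(64).

-exp(4) + exp(1) + log(64)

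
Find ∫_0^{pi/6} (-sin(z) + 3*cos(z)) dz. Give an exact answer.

An antiderivative is F(z) = 3*sin(z) + cos(z).
Then F(pi/6) - F(0) = (sqrt(3)/2 + 3/2) - (1) = 1/2 + sqrt(3)/2.

1/2 + sqrt(3)/2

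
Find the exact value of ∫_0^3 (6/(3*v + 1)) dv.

log(100)

Let u = 3*v + 1, so du = 3 dv. When v = 0, u = 1; when v = 3, u = 10.
The integral becomes 2·∫ 1/u du from 1 to 10, with antiderivative 2*log(u).
Back in v: F(v) = 2*log(3*v + 1).
Then F(3) - F(0) = (log(100)) - (0) = log(100).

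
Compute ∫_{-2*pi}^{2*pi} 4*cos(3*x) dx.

An antiderivative is F(x) = 4*sin(3*x)/3.
Then F(2*pi) - F(-2*pi) = (0) - (0) = 0.

0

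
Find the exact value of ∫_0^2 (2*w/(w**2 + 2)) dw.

log(3)

Let u = w**2 + 2, so du = 2*w dw. When w = 0, u = 2; when w = 2, u = 6.
The integral becomes ∫ 1/u du from 2 to 6, with antiderivative log(u).
Back in w: F(w) = log(w**2 + 2).
Then F(2) - F(0) = (log(6)) - (log(2)) = log(3).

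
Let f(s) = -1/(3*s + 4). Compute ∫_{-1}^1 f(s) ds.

-log(7)/3

An antiderivative is F(s) = -log(3*s + 4)/3.
Then F(1) - F(-1) = (-log(7)/3) - (0) = -log(7)/3.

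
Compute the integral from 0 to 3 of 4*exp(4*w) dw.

Let u = 4*w, so du = 4 dw. When w = 0, u = 0; when w = 3, u = 12.
The integral becomes ∫ exp(u) du from 0 to 12, with antiderivative exp(u).
Back in w: F(w) = exp(4*w).
Then F(3) - F(0) = (exp(12)) - (1) = -1 + exp(12).

-1 + exp(12)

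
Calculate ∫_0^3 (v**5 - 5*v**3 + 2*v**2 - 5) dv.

93/4

By the power rule, an antiderivative is F(v) = v**6/6 - 5*v**4/4 + 2*v**3/3 - 5*v.
Then F(3) - F(0) = (93/4) - (0) = 93/4.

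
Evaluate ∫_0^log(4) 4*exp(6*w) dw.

Let u = exp(w), so du = exp(w) dw. When w = 0, u = 1; when w = log(4), u = 4.
The integral becomes 4·∫ u**5 du from 1 to 4, with antiderivative 2*u**6/3.
Back in w: F(w) = 2*exp(6*w)/3.
Then F(log(4)) - F(0) = (8192/3) - (2/3) = 2730.

2730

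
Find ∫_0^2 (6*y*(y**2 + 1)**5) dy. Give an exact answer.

7812

Let u = y**2 + 1, so du = 2*y dy. When y = 0, u = 1; when y = 2, u = 5.
The integral becomes 3·∫ u**5 du from 1 to 5, with antiderivative u**6/2.
Back in y: F(y) = (y**2 + 1)**6/2.
Then F(2) - F(0) = (15625/2) - (1/2) = 7812.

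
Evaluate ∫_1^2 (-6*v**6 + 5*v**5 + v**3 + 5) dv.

By the power rule, an antiderivative is F(v) = -6*v**7/7 + 5*v**6/6 + v**4/4 + 5*v.
Then F(2) - F(1) = (-890/21) - (439/84) = -1333/28.

-1333/28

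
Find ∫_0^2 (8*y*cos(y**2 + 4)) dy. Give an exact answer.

-4*sin(4) + 4*sin(8)

Let u = y**2 + 4, so du = 2*y dy. When y = 0, u = 4; when y = 2, u = 8.
The integral becomes 4·∫ cos(u) du from 4 to 8, with antiderivative 4*sin(u).
Back in y: F(y) = 4*sin(y**2 + 4).
Then F(2) - F(0) = (4*sin(8)) - (4*sin(4)) = -4*sin(4) + 4*sin(8).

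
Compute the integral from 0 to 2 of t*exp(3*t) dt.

Integrate by parts once (u = t, dv = exp(3*t) dt).
An antiderivative is F(t) = (3*t - 1)*exp(3*t)/9.
Then F(2) - F(0) = (5*exp(6)/9) - (-1/9) = 1/9 + 5*exp(6)/9.

1/9 + 5*exp(6)/9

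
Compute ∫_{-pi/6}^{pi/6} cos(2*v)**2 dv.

sqrt(3)/8 + pi/6

Use the identity cos^2(2*v) = (1 + cos(4*v))/2.
An antiderivative is F(v) = v/2 + sin(4*v)/8.
Then F(pi/6) - F(-pi/6) = (sqrt(3)/16 + pi/12) - (-pi/12 - sqrt(3)/16) = sqrt(3)/8 + pi/6.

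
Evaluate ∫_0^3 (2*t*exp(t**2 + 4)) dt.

-exp(4) + exp(13)

Let u = t**2 + 4, so du = 2*t dt. When t = 0, u = 4; when t = 3, u = 13.
The integral becomes ∫ exp(u) du from 4 to 13, with antiderivative exp(u).
Back in t: F(t) = exp(t**2 + 4).
Then F(3) - F(0) = (exp(13)) - (exp(4)) = -exp(4) + exp(13).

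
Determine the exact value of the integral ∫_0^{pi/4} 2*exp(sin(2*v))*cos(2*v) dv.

-1 + E

Let u = sin(2*v), so du = 2*cos(2*v) dv. When v = 0, u = 0; when v = pi/4, u = 1.
The integral becomes ∫ exp(u) du from 0 to 1, with antiderivative exp(u).
Back in v: F(v) = exp(sin(2*v)).
Then F(pi/4) - F(0) = (E) - (1) = -1 + E.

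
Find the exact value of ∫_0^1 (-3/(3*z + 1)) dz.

-log(4)

An antiderivative is F(z) = -log(3*z + 1).
Then F(1) - F(0) = (-log(4)) - (0) = -log(4).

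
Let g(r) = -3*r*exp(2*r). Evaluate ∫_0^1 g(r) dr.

-3*exp(2)/4 - 3/4

Integrate by parts once (u = r, dv = -3*exp(2*r) dr).
An antiderivative is F(r) = (-6*r + 3)*exp(2*r)/4.
Then F(1) - F(0) = (-3*exp(2)/4) - (3/4) = -3*exp(2)/4 - 3/4.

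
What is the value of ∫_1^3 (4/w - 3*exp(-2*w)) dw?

-3*exp(-2)/2 + 3*exp(-6)/2 + 4*log(3)

An antiderivative is F(w) = 4*log(w) + 3*exp(-2*w)/2.
Then F(3) - F(1) = (3*exp(-6)/2 + 4*log(3)) - (3*exp(-2)/2) = -3*exp(-2)/2 + 3*exp(-6)/2 + 4*log(3).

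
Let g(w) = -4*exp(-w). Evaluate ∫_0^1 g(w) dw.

-4 + 4*exp(-1)

An antiderivative is F(w) = 4*exp(-w).
Then F(1) - F(0) = (4*exp(-1)) - (4) = -4 + 4*exp(-1).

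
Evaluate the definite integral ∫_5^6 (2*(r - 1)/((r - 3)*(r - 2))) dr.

-8*log(2) + 6*log(3)

Factor the denominator: r**2 - 5*r + 6 = (r - 2)(r - 3).
Partial fractions: 2*(r - 1)/((r - 3)*(r - 2)) = -2/(r - 2) + 4/(r - 3).
An antiderivative is F(r) = 4*log(r - 3) - 2*log(r - 2).
Then F(6) - F(5) = (log(81/16)) - (log(16/9)) = -8*log(2) + 6*log(3).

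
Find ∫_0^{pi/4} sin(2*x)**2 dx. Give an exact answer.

pi/8

Use the identity sin^2(2*x) = (1 - cos(4*x))/2.
An antiderivative is F(x) = x/2 - sin(4*x)/8.
Then F(pi/4) - F(0) = (pi/8) - (0) = pi/8.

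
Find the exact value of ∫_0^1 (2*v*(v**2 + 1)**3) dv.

Let u = v**2 + 1, so du = 2*v dv. When v = 0, u = 1; when v = 1, u = 2.
The integral becomes ∫ u**3 du from 1 to 2, with antiderivative u**4/4.
Back in v: F(v) = (v**2 + 1)**4/4.
Then F(1) - F(0) = (4) - (1/4) = 15/4.

15/4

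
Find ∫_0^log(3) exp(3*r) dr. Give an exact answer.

26/3

Let u = exp(r), so du = exp(r) dr. When r = 0, u = 1; when r = log(3), u = 3.
The integral becomes ∫ u**2 du from 1 to 3, with antiderivative u**3/3.
Back in r: F(r) = exp(3*r)/3.
Then F(log(3)) - F(0) = (9) - (1/3) = 26/3.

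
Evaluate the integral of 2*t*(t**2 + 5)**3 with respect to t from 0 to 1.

Let u = t**2 + 5, so du = 2*t dt. When t = 0, u = 5; when t = 1, u = 6.
The integral becomes ∫ u**3 du from 5 to 6, with antiderivative u**4/4.
Back in t: F(t) = (t**2 + 5)**4/4.
Then F(1) - F(0) = (324) - (625/4) = 671/4.

671/4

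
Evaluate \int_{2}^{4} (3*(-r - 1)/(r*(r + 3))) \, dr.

Factor the denominator: r**2 + 3*r = (r + 3)r.
Partial fractions: 3*(-r - 1)/(r*(r + 3)) = -2/(r + 3) - 1/r.
An antiderivative is F(r) = -log(r) - 2*log(r + 3).
Then F(4) - F(2) = (-2*log(7) - 2*log(2)) - (-log(50)) = log(25/98).

log(25/98)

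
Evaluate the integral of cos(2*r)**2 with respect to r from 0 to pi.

Use the identity cos^2(2*r) = (1 + cos(4*r))/2.
An antiderivative is F(r) = r/2 + sin(4*r)/8.
Then F(pi) - F(0) = (pi/2) - (0) = pi/2.

pi/2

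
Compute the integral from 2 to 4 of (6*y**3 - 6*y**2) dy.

248

By the power rule, an antiderivative is F(y) = 3*y**4/2 - 2*y**3.
Then F(4) - F(2) = (256) - (8) = 248.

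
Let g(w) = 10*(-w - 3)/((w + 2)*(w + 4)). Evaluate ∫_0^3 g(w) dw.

Factor the denominator: w**2 + 6*w + 8 = (w + 4)(w + 2).
Partial fractions: 10*(-w - 3)/((w + 2)*(w + 4)) = -5/(w + 4) - 5/(w + 2).
An antiderivative is F(w) = -5*log(w + 2) - 5*log(w + 4).
Then F(3) - F(0) = (-5*log(7) - 5*log(5)) - (-15*log(2)) = -5*log(7) - 5*log(5) + 15*log(2).

-5*log(7) - 5*log(5) + 15*log(2)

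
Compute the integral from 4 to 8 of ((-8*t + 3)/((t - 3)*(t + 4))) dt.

-5*log(3) - 3*log(5) + 5*log(2)

Factor the denominator: t**2 + t - 12 = (t + 4)(t - 3).
Partial fractions: (-8*t + 3)/((t - 3)*(t + 4)) = -5/(t + 4) - 3/(t - 3).
An antiderivative is F(t) = -3*log(t - 3) - 5*log(t + 4).
Then F(8) - F(4) = (-10*log(2) - 5*log(3) - 3*log(5)) - (-15*log(2)) = -5*log(3) - 3*log(5) + 5*log(2).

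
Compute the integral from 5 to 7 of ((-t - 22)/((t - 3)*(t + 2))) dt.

-4*log(7) - 5*log(2) + 8*log(3)

Factor the denominator: t**2 - t - 6 = (t + 2)(t - 3).
Partial fractions: (-t - 22)/((t - 3)*(t + 2)) = 4/(t + 2) - 5/(t - 3).
An antiderivative is F(t) = -5*log(t - 3) + 4*log(t + 2).
Then F(7) - F(5) = (-10*log(2) + 8*log(3)) - (-5*log(2) + 4*log(7)) = -4*log(7) - 5*log(2) + 8*log(3).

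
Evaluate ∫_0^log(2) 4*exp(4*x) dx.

15

Let u = exp(x), so du = exp(x) dx. When x = 0, u = 1; when x = log(2), u = 2.
The integral becomes 4·∫ u**3 du from 1 to 2, with antiderivative u**4.
Back in x: F(x) = exp(4*x).
Then F(log(2)) - F(0) = (16) - (1) = 15.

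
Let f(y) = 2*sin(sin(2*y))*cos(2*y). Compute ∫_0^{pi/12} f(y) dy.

Let u = sin(2*y), so du = 2*cos(2*y) dy. When y = 0, u = 0; when y = pi/12, u = 1/2.
The integral becomes ∫ sin(u) du from 0 to 1/2, with antiderivative -cos(u).
Back in y: F(y) = -cos(sin(2*y)).
Then F(pi/12) - F(0) = (-cos(1/2)) - (-1) = 1 - cos(1/2).

1 - cos(1/2)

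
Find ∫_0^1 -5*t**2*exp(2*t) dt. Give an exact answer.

5/4 - 5*exp(2)/4

Integrate by parts twice (u = t^2, dv = -5*exp(2*t) dt).
An antiderivative is F(t) = (-10*t**2 + 10*t - 5)*exp(2*t)/4.
Then F(1) - F(0) = (-5*exp(2)/4) - (-5/4) = 5/4 - 5*exp(2)/4.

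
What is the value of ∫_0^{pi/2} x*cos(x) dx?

Integrate by parts once (u = x, dv = cos(x) dx).
An antiderivative is F(x) = x*sin(x) + cos(x).
Then F(pi/2) - F(0) = (pi/2) - (1) = -1 + pi/2.

-1 + pi/2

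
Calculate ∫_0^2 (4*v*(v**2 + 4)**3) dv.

Let u = v**2 + 4, so du = 2*v dv. When v = 0, u = 4; when v = 2, u = 8.
The integral becomes 2·∫ u**3 du from 4 to 8, with antiderivative u**4/2.
Back in v: F(v) = (v**2 + 4)**4/2.
Then F(2) - F(0) = (2048) - (128) = 1920.

1920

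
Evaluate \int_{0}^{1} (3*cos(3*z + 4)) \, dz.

Let u = 3*z + 4, so du = 3 dz. When z = 0, u = 4; when z = 1, u = 7.
The integral becomes ∫ cos(u) du from 4 to 7, with antiderivative sin(u).
Back in z: F(z) = sin(3*z + 4).
Then F(1) - F(0) = (sin(7)) - (sin(4)) = sin(7) - sin(4).

sin(7) - sin(4)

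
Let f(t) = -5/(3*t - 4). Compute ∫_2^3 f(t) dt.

An antiderivative is F(t) = -5*log(3*t - 4)/3.
Then F(3) - F(2) = (-5*log(5)/3) - (-5*log(2)/3) = -5*log(5)/3 + 5*log(2)/3.

-5*log(5)/3 + 5*log(2)/3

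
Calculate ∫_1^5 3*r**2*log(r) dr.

Integrate by parts once (u = ln r, dv = 3*r**2 dr).
An antiderivative is F(r) = r**3*(3*log(r) - 1)/3.
Then F(5) - F(1) = (-125/3 + 125*log(5)) - (-1/3) = -124/3 + 125*log(5).

-124/3 + 125*log(5)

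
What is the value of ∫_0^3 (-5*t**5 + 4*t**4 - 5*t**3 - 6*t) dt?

-10827/20

By the power rule, an antiderivative is F(t) = -5*t**6/6 + 4*t**5/5 - 5*t**4/4 - 3*t**2.
Then F(3) - F(0) = (-10827/20) - (0) = -10827/20.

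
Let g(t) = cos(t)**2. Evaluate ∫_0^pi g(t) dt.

Use the identity cos^2(t) = (1 + cos(2*t))/2.
An antiderivative is F(t) = t/2 + sin(2*t)/4.
Then F(pi) - F(0) = (pi/2) - (0) = pi/2.

pi/2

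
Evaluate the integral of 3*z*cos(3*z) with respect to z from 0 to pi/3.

Integrate by parts once (u = z, dv = 3*cos(3*z) dz).
An antiderivative is F(z) = z*sin(3*z) + cos(3*z)/3.
Then F(pi/3) - F(0) = (-1/3) - (1/3) = -2/3.

-2/3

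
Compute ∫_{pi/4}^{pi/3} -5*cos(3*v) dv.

An antiderivative is F(v) = -5*sin(3*v)/3.
Then F(pi/3) - F(pi/4) = (0) - (-5*sqrt(2)/6) = 5*sqrt(2)/6.

5*sqrt(2)/6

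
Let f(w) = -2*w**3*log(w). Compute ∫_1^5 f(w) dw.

Integrate by parts once (u = ln w, dv = -2*w**3 dw).
An antiderivative is F(w) = -w**4*(4*log(w) - 1)/8.
Then F(5) - F(1) = (625/8 - 625*log(5)/2) - (1/8) = 78 - 625*log(5)/2.

78 - 625*log(5)/2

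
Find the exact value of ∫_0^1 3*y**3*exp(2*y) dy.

9/8 + 3*exp(2)/8

Integrate by parts 3 times (u = y^3, dv = 3*exp(2*y) dy).
An antiderivative is F(y) = (12*y**3 - 18*y**2 + 18*y - 9)*exp(2*y)/8.
Then F(1) - F(0) = (3*exp(2)/8) - (-9/8) = 9/8 + 3*exp(2)/8.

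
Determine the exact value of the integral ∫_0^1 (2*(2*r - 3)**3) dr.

-20

Let u = 2*r - 3, so du = 2 dr. When r = 0, u = -3; when r = 1, u = -1.
The integral becomes ∫ u**3 du from -3 to -1, with antiderivative u**4/4.
Back in r: F(r) = (2*r - 3)**4/4.
Then F(1) - F(0) = (1/4) - (81/4) = -20.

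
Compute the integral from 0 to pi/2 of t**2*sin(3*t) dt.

Integrate by parts twice (u = t^2, dv = sin(3*t) dt).
An antiderivative is F(t) = -t**2*cos(3*t)/3 + 2*t*sin(3*t)/9 + 2*cos(3*t)/27.
Then F(pi/2) - F(0) = (-pi/9) - (2/27) = -pi/9 - 2/27.

-pi/9 - 2/27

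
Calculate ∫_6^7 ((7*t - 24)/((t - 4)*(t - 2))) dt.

-12*log(2) + 2*log(3) + 5*log(5)

Factor the denominator: t**2 - 6*t + 8 = (t - 2)(t - 4).
Partial fractions: (7*t - 24)/((t - 4)*(t - 2)) = 5/(t - 2) + 2/(t - 4).
An antiderivative is F(t) = 2*log(t - 4) + 5*log(t - 2).
Then F(7) - F(6) = (2*log(3) + 5*log(5)) - (12*log(2)) = -12*log(2) + 2*log(3) + 5*log(5).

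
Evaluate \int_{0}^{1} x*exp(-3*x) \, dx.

(-4 + exp(3))*exp(-3)/9

Integrate by parts once (u = x, dv = exp(-3*x) dx).
An antiderivative is F(x) = (-3*x - 1)*exp(-3*x)/9.
Then F(1) - F(0) = (-4*exp(-3)/9) - (-1/9) = (-4 + exp(3))*exp(-3)/9.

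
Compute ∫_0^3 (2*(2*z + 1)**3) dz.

Let u = 2*z + 1, so du = 2 dz. When z = 0, u = 1; when z = 3, u = 7.
The integral becomes ∫ u**3 du from 1 to 7, with antiderivative u**4/4.
Back in z: F(z) = (2*z + 1)**4/4.
Then F(3) - F(0) = (2401/4) - (1/4) = 600.

600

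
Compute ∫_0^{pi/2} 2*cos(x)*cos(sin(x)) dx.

Let u = sin(x), so du = cos(x) dx. When x = 0, u = 0; when x = pi/2, u = 1.
The integral becomes 2·∫ cos(u) du from 0 to 1, with antiderivative 2*sin(u).
Back in x: F(x) = 2*sin(sin(x)).
Then F(pi/2) - F(0) = (2*sin(1)) - (0) = 2*sin(1).

2*sin(1)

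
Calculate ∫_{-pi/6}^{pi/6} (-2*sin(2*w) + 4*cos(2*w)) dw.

2*sqrt(3)

An antiderivative is F(w) = 2*sin(2*w) + cos(2*w).
Then F(pi/6) - F(-pi/6) = (1/2 + sqrt(3)) - (1/2 - sqrt(3)) = 2*sqrt(3).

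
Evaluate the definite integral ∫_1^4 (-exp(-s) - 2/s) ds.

-4*log(2) - exp(-1) + exp(-4)

An antiderivative is F(s) = -2*log(s) + exp(-s).
Then F(4) - F(1) = (-4*log(2) + exp(-4)) - (exp(-1)) = -4*log(2) - exp(-1) + exp(-4).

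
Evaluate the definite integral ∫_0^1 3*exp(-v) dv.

An antiderivative is F(v) = -3*exp(-v).
Then F(1) - F(0) = (-3*exp(-1)) - (-3) = 3 - 3*exp(-1).

3 - 3*exp(-1)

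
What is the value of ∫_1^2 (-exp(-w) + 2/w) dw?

An antiderivative is F(w) = 2*log(w) + exp(-w).
Then F(2) - F(1) = (exp(-2) + 2*log(2)) - (exp(-1)) = -exp(-1) + exp(-2) + 2*log(2).

-exp(-1) + exp(-2) + 2*log(2)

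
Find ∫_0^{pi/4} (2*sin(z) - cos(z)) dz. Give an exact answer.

2 - 3*sqrt(2)/2

An antiderivative is F(z) = -sin(z) - 2*cos(z).
Then F(pi/4) - F(0) = (-3*sqrt(2)/2) - (-2) = 2 - 3*sqrt(2)/2.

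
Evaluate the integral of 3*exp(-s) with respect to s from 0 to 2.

3 - 3*exp(-2)

An antiderivative is F(s) = -3*exp(-s).
Then F(2) - F(0) = (-3*exp(-2)) - (-3) = 3 - 3*exp(-2).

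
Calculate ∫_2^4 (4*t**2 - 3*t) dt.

170/3

By the power rule, an antiderivative is F(t) = 4*t**3/3 - 3*t**2/2.
Then F(4) - F(2) = (184/3) - (14/3) = 170/3.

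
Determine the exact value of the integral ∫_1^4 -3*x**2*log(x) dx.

21 - 128*log(2)

Integrate by parts once (u = ln x, dv = -3*x**2 dx).
An antiderivative is F(x) = -x**3*(3*log(x) - 1)/3.
Then F(4) - F(1) = (64/3 - 128*log(2)) - (1/3) = 21 - 128*log(2).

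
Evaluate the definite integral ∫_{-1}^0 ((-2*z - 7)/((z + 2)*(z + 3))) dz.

log(3/16)

Factor the denominator: z**2 + 5*z + 6 = (z + 3)(z + 2).
Partial fractions: (-2*z - 7)/((z + 2)*(z + 3)) = 1/(z + 3) - 3/(z + 2).
An antiderivative is F(z) = -3*log(z + 2) + log(z + 3).
Then F(0) - F(-1) = (log(3/8)) - (log(2)) = log(3/16).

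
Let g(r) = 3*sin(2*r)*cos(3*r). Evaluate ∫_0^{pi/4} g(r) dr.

-6/5 + 9*sqrt(2)/10

Use the identity sin(2*r)cos(3*r) = [sin(5*r) + sin(-r)]/2.
An antiderivative is F(r) = 3*cos(r)/2 - 3*cos(5*r)/10.
Then F(pi/4) - F(0) = (9*sqrt(2)/10) - (6/5) = -6/5 + 9*sqrt(2)/10.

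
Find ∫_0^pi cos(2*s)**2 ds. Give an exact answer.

Use the identity cos^2(2*s) = (1 + cos(4*s))/2.
An antiderivative is F(s) = s/2 + sin(4*s)/8.
Then F(pi) - F(0) = (pi/2) - (0) = pi/2.

pi/2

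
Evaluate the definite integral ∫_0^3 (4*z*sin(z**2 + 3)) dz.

2*cos(3) - 2*cos(12)

Let u = z**2 + 3, so du = 2*z dz. When z = 0, u = 3; when z = 3, u = 12.
The integral becomes 2·∫ sin(u) du from 3 to 12, with antiderivative -2*cos(u).
Back in z: F(z) = -2*cos(z**2 + 3).
Then F(3) - F(0) = (-2*cos(12)) - (-2*cos(3)) = 2*cos(3) - 2*cos(12).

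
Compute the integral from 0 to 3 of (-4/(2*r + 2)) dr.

An antiderivative is F(r) = -2*log(2*r + 2).
Then F(3) - F(0) = (-log(64)) - (-log(4)) = -log(16).

-log(16)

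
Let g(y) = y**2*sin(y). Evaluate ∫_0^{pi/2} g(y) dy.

-2 + pi

Integrate by parts twice (u = y^2, dv = sin(y) dy).
An antiderivative is F(y) = -y**2*cos(y) + 2*y*sin(y) + 2*cos(y).
Then F(pi/2) - F(0) = (pi) - (2) = -2 + pi.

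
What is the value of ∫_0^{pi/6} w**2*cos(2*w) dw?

-sqrt(3)/8 + sqrt(3)*pi**2/144 + pi/24

Integrate by parts twice (u = w^2, dv = cos(2*w) dw).
An antiderivative is F(w) = w**2*sin(2*w)/2 + w*cos(2*w)/2 - sin(2*w)/4.
Then F(pi/6) - F(0) = (-sqrt(3)/8 + sqrt(3)*pi**2/144 + pi/24) - (0) = -sqrt(3)/8 + sqrt(3)*pi**2/144 + pi/24.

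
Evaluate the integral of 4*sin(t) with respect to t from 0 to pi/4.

4 - 2*sqrt(2)

An antiderivative is F(t) = -4*cos(t).
Then F(pi/4) - F(0) = (-2*sqrt(2)) - (-4) = 4 - 2*sqrt(2).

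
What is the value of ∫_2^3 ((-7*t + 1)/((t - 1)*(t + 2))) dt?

Factor the denominator: t**2 + t - 2 = (t + 2)(t - 1).
Partial fractions: (-7*t + 1)/((t - 1)*(t + 2)) = -5/(t + 2) - 2/(t - 1).
An antiderivative is F(t) = -2*log(t - 1) - 5*log(t + 2).
Then F(3) - F(2) = (-5*log(5) - 2*log(2)) - (-10*log(2)) = -5*log(5) + 8*log(2).

-5*log(5) + 8*log(2)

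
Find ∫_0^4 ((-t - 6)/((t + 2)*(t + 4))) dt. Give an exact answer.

log(2/9)

Factor the denominator: t**2 + 6*t + 8 = (t + 4)(t + 2).
Partial fractions: (-t - 6)/((t + 2)*(t + 4)) = 1/(t + 4) - 2/(t + 2).
An antiderivative is F(t) = -2*log(t + 2) + log(t + 4).
Then F(4) - F(0) = (log(2/9)) - (0) = log(2/9).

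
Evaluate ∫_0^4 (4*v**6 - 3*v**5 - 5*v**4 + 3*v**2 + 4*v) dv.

44704/7

By the power rule, an antiderivative is F(v) = 4*v**7/7 - v**6/2 - v**5 + v**3 + 2*v**2.
Then F(4) - F(0) = (44704/7) - (0) = 44704/7.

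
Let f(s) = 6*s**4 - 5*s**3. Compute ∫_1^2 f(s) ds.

369/20

By the power rule, an antiderivative is F(s) = 6*s**5/5 - 5*s**4/4.
Then F(2) - F(1) = (92/5) - (-1/20) = 369/20.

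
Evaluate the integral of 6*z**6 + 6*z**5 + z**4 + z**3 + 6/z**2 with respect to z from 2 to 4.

By the power rule, an antiderivative is F(z) = 6*z**7/7 + z**6 + z**5/5 + z**4/4 - 6/z.
Then F(4) - F(2) = (1288471/70) - (6339/35) = 1275793/70.

1275793/70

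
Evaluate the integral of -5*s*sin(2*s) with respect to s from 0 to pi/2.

Integrate by parts once (u = s, dv = -5*sin(2*s) ds).
An antiderivative is F(s) = 5*s*cos(2*s)/2 - 5*sin(2*s)/4.
Then F(pi/2) - F(0) = (-5*pi/4) - (0) = -5*pi/4.

-5*pi/4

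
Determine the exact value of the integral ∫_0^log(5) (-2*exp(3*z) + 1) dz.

An antiderivative is F(z) = -2*exp(3*z)/3 + z.
Then F(log(5)) - F(0) = (-250/3 + log(5)) - (-2/3) = -248/3 + log(5).

-248/3 + log(5)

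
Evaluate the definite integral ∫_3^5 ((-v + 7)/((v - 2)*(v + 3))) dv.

log(27/16)

Factor the denominator: v**2 + v - 6 = (v + 3)(v - 2).
Partial fractions: (-v + 7)/((v - 2)*(v + 3)) = -2/(v + 3) + 1/(v - 2).
An antiderivative is F(v) = log(v - 2) - 2*log(v + 3).
Then F(5) - F(3) = (log(3/64)) - (-log(36)) = log(27/16).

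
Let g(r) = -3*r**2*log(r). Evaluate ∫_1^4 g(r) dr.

21 - 128*log(2)

Integrate by parts once (u = ln r, dv = -3*r**2 dr).
An antiderivative is F(r) = -r**3*(3*log(r) - 1)/3.
Then F(4) - F(1) = (64/3 - 128*log(2)) - (1/3) = 21 - 128*log(2).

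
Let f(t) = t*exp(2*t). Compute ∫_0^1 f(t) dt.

Integrate by parts once (u = t, dv = exp(2*t) dt).
An antiderivative is F(t) = (2*t - 1)*exp(2*t)/4.
Then F(1) - F(0) = (exp(2)/4) - (-1/4) = 1/4 + exp(2)/4.

1/4 + exp(2)/4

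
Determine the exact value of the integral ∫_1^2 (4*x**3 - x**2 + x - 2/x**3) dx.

By the power rule, an antiderivative is F(x) = x**4 - x**3/3 + x**2/2 + x**(-2).
Then F(2) - F(1) = (187/12) - (13/6) = 161/12.

161/12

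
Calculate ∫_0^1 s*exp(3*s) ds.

Integrate by parts once (u = s, dv = exp(3*s) ds).
An antiderivative is F(s) = (3*s - 1)*exp(3*s)/9.
Then F(1) - F(0) = (2*exp(3)/9) - (-1/9) = 1/9 + 2*exp(3)/9.

1/9 + 2*exp(3)/9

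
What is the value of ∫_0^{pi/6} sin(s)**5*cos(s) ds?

1/384

Let u = sin(s), so du = cos(s) ds. When s = 0, u = 0; when s = pi/6, u = 1/2.
The integral becomes ∫ u**5 du from 0 to 1/2, with antiderivative u**6/6.
Back in s: F(s) = sin(s)**6/6.
Then F(pi/6) - F(0) = (1/384) - (0) = 1/384.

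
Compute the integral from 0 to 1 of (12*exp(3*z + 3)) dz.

Let u = 3*z + 3, so du = 3 dz. When z = 0, u = 3; when z = 1, u = 6.
The integral becomes 4·∫ exp(u) du from 3 to 6, with antiderivative 4*exp(u).
Back in z: F(z) = 4*exp(3*z + 3).
Then F(1) - F(0) = (4*exp(6)) - (4*exp(3)) = -4*(1 - exp(3))*exp(3).

-4*(1 - exp(3))*exp(3)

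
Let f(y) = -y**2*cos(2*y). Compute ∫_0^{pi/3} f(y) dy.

-sqrt(3)*pi**2/36 + sqrt(3)/8 + pi/12

Integrate by parts twice (u = y^2, dv = -cos(2*y) dy).
An antiderivative is F(y) = -y**2*sin(2*y)/2 - y*cos(2*y)/2 + sin(2*y)/4.
Then F(pi/3) - F(0) = (-sqrt(3)*pi**2/36 + sqrt(3)/8 + pi/12) - (0) = -sqrt(3)*pi**2/36 + sqrt(3)/8 + pi/12.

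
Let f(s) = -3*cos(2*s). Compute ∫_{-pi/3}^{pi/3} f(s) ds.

An antiderivative is F(s) = -3*sin(2*s)/2.
Then F(pi/3) - F(-pi/3) = (-3*sqrt(3)/4) - (3*sqrt(3)/4) = -3*sqrt(3)/2.

-3*sqrt(3)/2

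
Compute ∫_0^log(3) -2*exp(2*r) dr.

An antiderivative is F(r) = -exp(2*r).
Then F(log(3)) - F(0) = (-9) - (-1) = -8.

-8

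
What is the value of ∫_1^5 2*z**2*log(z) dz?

Integrate by parts once (u = ln z, dv = 2*z**2 dz).
An antiderivative is F(z) = 2*z**3*(3*log(z) - 1)/9.
Then F(5) - F(1) = (-250/9 + 250*log(5)/3) - (-2/9) = -248/9 + 250*log(5)/3.

-248/9 + 250*log(5)/3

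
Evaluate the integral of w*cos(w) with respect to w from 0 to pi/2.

-1 + pi/2

Integrate by parts once (u = w, dv = cos(w) dw).
An antiderivative is F(w) = w*sin(w) + cos(w).
Then F(pi/2) - F(0) = (pi/2) - (1) = -1 + pi/2.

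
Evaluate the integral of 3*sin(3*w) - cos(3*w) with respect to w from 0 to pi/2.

4/3

An antiderivative is F(w) = -sin(3*w)/3 - cos(3*w).
Then F(pi/2) - F(0) = (1/3) - (-1) = 4/3.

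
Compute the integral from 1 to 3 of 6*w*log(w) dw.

-12 + 27*log(3)

Integrate by parts once (u = ln w, dv = 6*w dw).
An antiderivative is F(w) = 3*w**2*(2*log(w) - 1)/2.
Then F(3) - F(1) = (-27/2 + 27*log(3)) - (-3/2) = -12 + 27*log(3).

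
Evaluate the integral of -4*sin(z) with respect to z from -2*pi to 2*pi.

0

An antiderivative is F(z) = 4*cos(z).
Then F(2*pi) - F(-2*pi) = (4) - (4) = 0.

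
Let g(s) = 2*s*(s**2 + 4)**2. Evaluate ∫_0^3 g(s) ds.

Let u = s**2 + 4, so du = 2*s ds. When s = 0, u = 4; when s = 3, u = 13.
The integral becomes ∫ u**2 du from 4 to 13, with antiderivative u**3/3.
Back in s: F(s) = (s**2 + 4)**3/3.
Then F(3) - F(0) = (2197/3) - (64/3) = 711.

711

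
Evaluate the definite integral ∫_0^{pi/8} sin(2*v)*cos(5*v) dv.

Use the identity sin(2*v)cos(5*v) = [sin(7*v) + sin(-3*v)]/2.
An antiderivative is F(v) = cos(3*v)/6 - cos(7*v)/14.
Then F(pi/8) - F(0) = (sqrt(2 - sqrt(2))/12 + sqrt(sqrt(2) + 2)/28) - (2/21) = -2/21 + sqrt(2 - sqrt(2))/12 + sqrt(sqrt(2) + 2)/28.

-2/21 + sqrt(2 - sqrt(2))/12 + sqrt(sqrt(2) + 2)/28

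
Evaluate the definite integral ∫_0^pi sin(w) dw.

An antiderivative is F(w) = -cos(w).
Then F(pi) - F(0) = (1) - (-1) = 2.

2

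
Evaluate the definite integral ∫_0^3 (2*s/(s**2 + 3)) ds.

Let u = s**2 + 3, so du = 2*s ds. When s = 0, u = 3; when s = 3, u = 12.
The integral becomes ∫ 1/u du from 3 to 12, with antiderivative log(u).
Back in s: F(s) = log(s**2 + 3).
Then F(3) - F(0) = (log(12)) - (log(3)) = log(4).

log(4)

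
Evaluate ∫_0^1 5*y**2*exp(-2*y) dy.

Integrate by parts twice (u = y^2, dv = 5*exp(-2*y) dy).
An antiderivative is F(y) = (-10*y**2 - 10*y - 5)*exp(-2*y)/4.
Then F(1) - F(0) = (-25*exp(-2)/4) - (-5/4) = 5/4 - 25*exp(-2)/4.

5/4 - 25*exp(-2)/4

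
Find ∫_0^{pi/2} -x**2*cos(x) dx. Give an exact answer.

2 - pi**2/4

Integrate by parts twice (u = x^2, dv = -cos(x) dx).
An antiderivative is F(x) = -x**2*sin(x) - 2*x*cos(x) + 2*sin(x).
Then F(pi/2) - F(0) = (2 - pi**2/4) - (0) = 2 - pi**2/4.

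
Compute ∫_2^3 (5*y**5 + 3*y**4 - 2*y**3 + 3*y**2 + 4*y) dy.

10159/15

By the power rule, an antiderivative is F(y) = 5*y**6/6 + 3*y**5/5 - y**4/2 + y**3 + 2*y**2.
Then F(3) - F(2) = (3789/5) - (1208/15) = 10159/15.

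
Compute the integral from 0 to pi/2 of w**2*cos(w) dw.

-2 + pi**2/4

Integrate by parts twice (u = w^2, dv = cos(w) dw).
An antiderivative is F(w) = w**2*sin(w) + 2*w*cos(w) - 2*sin(w).
Then F(pi/2) - F(0) = (-2 + pi**2/4) - (0) = -2 + pi**2/4.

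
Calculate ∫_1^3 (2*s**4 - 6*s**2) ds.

224/5

By the power rule, an antiderivative is F(s) = 2*s**5/5 - 2*s**3.
Then F(3) - F(1) = (216/5) - (-8/5) = 224/5.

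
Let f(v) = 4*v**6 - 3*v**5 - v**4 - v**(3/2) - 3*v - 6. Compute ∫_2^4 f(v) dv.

By the power rule, an antiderivative is F(v) = 4*v**7/7 - v**6/2 - 2*v**(5/2)/5 - v**5/5 - 3*v**2/2 - 6*v.
Then F(4) - F(2) = (246704/35) - (586/35 - 8*sqrt(2)/5) = 8*sqrt(2)/5 + 246118/35.

8*sqrt(2)/5 + 246118/35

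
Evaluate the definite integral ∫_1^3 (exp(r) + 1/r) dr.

-exp(1) + log(3) + exp(3)

An antiderivative is F(r) = exp(r) + log(r).
Then F(3) - F(1) = (log(3) + exp(3)) - (exp(1)) = -exp(1) + log(3) + exp(3).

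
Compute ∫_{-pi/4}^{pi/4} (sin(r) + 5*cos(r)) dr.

An antiderivative is F(r) = 5*sin(r) - cos(r).
Then F(pi/4) - F(-pi/4) = (2*sqrt(2)) - (-3*sqrt(2)) = 5*sqrt(2).

5*sqrt(2)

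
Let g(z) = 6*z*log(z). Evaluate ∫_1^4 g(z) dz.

Integrate by parts once (u = ln z, dv = 6*z dz).
An antiderivative is F(z) = 3*z**2*(2*log(z) - 1)/2.
Then F(4) - F(1) = (-24 + 96*log(2)) - (-3/2) = -45/2 + 96*log(2).

-45/2 + 96*log(2)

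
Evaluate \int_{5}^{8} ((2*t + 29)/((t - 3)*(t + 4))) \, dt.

Factor the denominator: t**2 + t - 12 = (t + 4)(t - 3).
Partial fractions: (2*t + 29)/((t - 3)*(t + 4)) = -3/(t + 4) + 5/(t - 3).
An antiderivative is F(t) = 5*log(t - 3) - 3*log(t + 4).
Then F(8) - F(5) = (-6*log(2) - 3*log(3) + 5*log(5)) - (-6*log(3) + 5*log(2)) = -11*log(2) + 3*log(3) + 5*log(5).

-11*log(2) + 3*log(3) + 5*log(5)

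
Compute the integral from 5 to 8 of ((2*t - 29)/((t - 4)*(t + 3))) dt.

Factor the denominator: t**2 - t - 12 = (t + 3)(t - 4).
Partial fractions: (2*t - 29)/((t - 4)*(t + 3)) = 5/(t + 3) - 3/(t - 4).
An antiderivative is F(t) = -3*log(t - 4) + 5*log(t + 3).
Then F(8) - F(5) = (-6*log(2) + 5*log(11)) - (15*log(2)) = -21*log(2) + 5*log(11).

-21*log(2) + 5*log(11)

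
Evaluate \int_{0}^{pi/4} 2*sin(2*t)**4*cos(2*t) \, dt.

Let u = sin(2*t), so du = 2*cos(2*t) dt. When t = 0, u = 0; when t = pi/4, u = 1.
The integral becomes ∫ u**4 du from 0 to 1, with antiderivative u**5/5.
Back in t: F(t) = sin(2*t)**5/5.
Then F(pi/4) - F(0) = (1/5) - (0) = 1/5.

1/5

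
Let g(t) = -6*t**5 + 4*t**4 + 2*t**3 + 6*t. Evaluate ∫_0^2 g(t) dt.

-92/5

By the power rule, an antiderivative is F(t) = -t**6 + 4*t**5/5 + t**4/2 + 3*t**2.
Then F(2) - F(0) = (-92/5) - (0) = -92/5.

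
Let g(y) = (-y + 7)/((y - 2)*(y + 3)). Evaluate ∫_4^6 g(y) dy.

Factor the denominator: y**2 + y - 6 = (y + 3)(y - 2).
Partial fractions: (-y + 7)/((y - 2)*(y + 3)) = -2/(y + 3) + 1/(y - 2).
An antiderivative is F(y) = log(y - 2) - 2*log(y + 3).
Then F(6) - F(4) = (log(4/81)) - (log(2/49)) = log(98/81).

log(98/81)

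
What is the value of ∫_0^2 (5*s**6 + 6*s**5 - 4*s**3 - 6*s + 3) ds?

By the power rule, an antiderivative is F(s) = 5*s**7/7 + s**6 - s**4 - 3*s**2 + 3*s.
Then F(2) - F(0) = (934/7) - (0) = 934/7.

934/7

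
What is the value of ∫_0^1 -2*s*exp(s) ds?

Integrate by parts once (u = s, dv = -2*exp(s) ds).
An antiderivative is F(s) = (-2*s + 2)*exp(s).
Then F(1) - F(0) = (0) - (2) = -2.

-2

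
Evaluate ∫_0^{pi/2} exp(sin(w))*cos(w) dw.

-1 + E

Let u = sin(w), so du = cos(w) dw. When w = 0, u = 0; when w = pi/2, u = 1.
The integral becomes ∫ exp(u) du from 0 to 1, with antiderivative exp(u).
Back in w: F(w) = exp(sin(w)).
Then F(pi/2) - F(0) = (E) - (1) = -1 + E.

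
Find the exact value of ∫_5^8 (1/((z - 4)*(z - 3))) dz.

log(8/5)

Factor the denominator: z**2 - 7*z + 12 = (z - 3)(z - 4).
Partial fractions: 1/((z - 4)*(z - 3)) = -1/(z - 3) + 1/(z - 4).
An antiderivative is F(z) = log(z - 4) - log(z - 3).
Then F(8) - F(5) = (log(4/5)) - (-log(2)) = log(8/5).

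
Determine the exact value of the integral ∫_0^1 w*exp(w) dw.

Integrate by parts once (u = w, dv = exp(w) dw).
An antiderivative is F(w) = (w - 1)*exp(w).
Then F(1) - F(0) = (0) - (-1) = 1.

1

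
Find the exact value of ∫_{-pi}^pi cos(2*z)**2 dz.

Use the identity cos^2(2*z) = (1 + cos(4*z))/2.
An antiderivative is F(z) = z/2 + sin(4*z)/8.
Then F(pi) - F(-pi) = (pi/2) - (-pi/2) = pi.

pi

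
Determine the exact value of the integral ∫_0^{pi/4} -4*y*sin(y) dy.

sqrt(2)*(-4 + pi)/2

Integrate by parts once (u = y, dv = -4*sin(y) dy).
An antiderivative is F(y) = 4*y*cos(y) - 4*sin(y).
Then F(pi/4) - F(0) = (sqrt(2)*(-4 + pi)/2) - (0) = sqrt(2)*(-4 + pi)/2.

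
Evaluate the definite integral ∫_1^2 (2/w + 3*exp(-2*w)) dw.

-3*exp(-4)/2 + 3*exp(-2)/2 + 2*log(2)

An antiderivative is F(w) = 2*log(w) - 3*exp(-2*w)/2.
Then F(2) - F(1) = (-3*exp(-4)/2 + 2*log(2)) - (-3*exp(-2)/2) = -3*exp(-4)/2 + 3*exp(-2)/2 + 2*log(2).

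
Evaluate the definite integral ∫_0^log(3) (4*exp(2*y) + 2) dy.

2*log(3) + 16

An antiderivative is F(y) = 2*exp(2*y) + 2*y.
Then F(log(3)) - F(0) = (2*log(3) + 18) - (2) = 2*log(3) + 16.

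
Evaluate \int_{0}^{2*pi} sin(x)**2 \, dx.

pi

Use the identity sin^2(x) = (1 - cos(2*x))/2.
An antiderivative is F(x) = x/2 - sin(2*x)/4.
Then F(2*pi) - F(0) = (pi) - (0) = pi.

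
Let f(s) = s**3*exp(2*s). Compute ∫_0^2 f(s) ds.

Integrate by parts 3 times (u = s^3, dv = exp(2*s) ds).
An antiderivative is F(s) = (4*s**3 - 6*s**2 + 6*s - 3)*exp(2*s)/8.
Then F(2) - F(0) = (17*exp(4)/8) - (-3/8) = 3/8 + 17*exp(4)/8.

3/8 + 17*exp(4)/8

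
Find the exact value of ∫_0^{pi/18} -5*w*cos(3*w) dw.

Integrate by parts once (u = w, dv = -5*cos(3*w) dw).
An antiderivative is F(w) = -5*w*sin(3*w)/3 - 5*cos(3*w)/9.
Then F(pi/18) - F(0) = (-5*sqrt(3)/18 - 5*pi/108) - (-5/9) = -5*sqrt(3)/18 - 5*pi/108 + 5/9.

-5*sqrt(3)/18 - 5*pi/108 + 5/9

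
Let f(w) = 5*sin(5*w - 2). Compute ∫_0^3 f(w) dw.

-cos(13) + cos(2)

Let u = 5*w - 2, so du = 5 dw. When w = 0, u = -2; when w = 3, u = 13.
The integral becomes ∫ sin(u) du from -2 to 13, with antiderivative -cos(u).
Back in w: F(w) = -cos(5*w - 2).
Then F(3) - F(0) = (-cos(13)) - (-cos(2)) = -cos(13) + cos(2).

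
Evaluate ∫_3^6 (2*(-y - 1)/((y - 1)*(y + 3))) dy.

Factor the denominator: y**2 + 2*y - 3 = (y + 3)(y - 1).
Partial fractions: 2*(-y - 1)/((y - 1)*(y + 3)) = -1/(y + 3) - 1/(y - 1).
An antiderivative is F(y) = -log(y - 1) - log(y + 3).
Then F(6) - F(3) = (-log(45)) - (-log(12)) = log(4/15).

log(4/15)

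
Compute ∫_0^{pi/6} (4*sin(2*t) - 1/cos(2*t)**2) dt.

An antiderivative is F(t) = -2*cos(2*t) - tan(2*t)/2.
Then F(pi/6) - F(0) = (-1 - sqrt(3)/2) - (-2) = 1 - sqrt(3)/2.

1 - sqrt(3)/2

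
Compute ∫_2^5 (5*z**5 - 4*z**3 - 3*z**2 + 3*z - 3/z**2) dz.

122721/10

By the power rule, an antiderivative is F(z) = 5*z**6/6 - z**4 - z**3 + 3*z**2/2 + 3/z.
Then F(5) - F(2) = (184634/15) - (221/6) = 122721/10.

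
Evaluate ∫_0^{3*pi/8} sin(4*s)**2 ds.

Use the identity sin^2(4*s) = (1 - cos(8*s))/2.
An antiderivative is F(s) = s/2 - sin(8*s)/16.
Then F(3*pi/8) - F(0) = (3*pi/16) - (0) = 3*pi/16.

3*pi/16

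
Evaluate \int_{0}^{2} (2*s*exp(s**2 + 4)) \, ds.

-exp(4) + exp(8)

Let u = s**2 + 4, so du = 2*s ds. When s = 0, u = 4; when s = 2, u = 8.
The integral becomes ∫ exp(u) du from 4 to 8, with antiderivative exp(u).
Back in s: F(s) = exp(s**2 + 4).
Then F(2) - F(0) = (exp(8)) - (exp(4)) = -exp(4) + exp(8).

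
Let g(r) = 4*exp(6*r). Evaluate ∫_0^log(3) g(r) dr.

1456/3

Let u = exp(r), so du = exp(r) dr. When r = 0, u = 1; when r = log(3), u = 3.
The integral becomes 4·∫ u**5 du from 1 to 3, with antiderivative 2*u**6/3.
Back in r: F(r) = 2*exp(6*r)/3.
Then F(log(3)) - F(0) = (486) - (2/3) = 1456/3.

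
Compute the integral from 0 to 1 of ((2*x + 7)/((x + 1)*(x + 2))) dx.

Factor the denominator: x**2 + 3*x + 2 = (x + 2)(x + 1).
Partial fractions: (2*x + 7)/((x + 1)*(x + 2)) = -3/(x + 2) + 5/(x + 1).
An antiderivative is F(x) = 5*log(x + 1) - 3*log(x + 2).
Then F(1) - F(0) = (log(32/27)) - (-log(8)) = -3*log(3) + 8*log(2).

-3*log(3) + 8*log(2)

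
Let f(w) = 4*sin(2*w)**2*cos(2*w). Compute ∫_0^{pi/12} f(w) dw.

Let u = sin(2*w), so du = 2*cos(2*w) dw. When w = 0, u = 0; when w = pi/12, u = 1/2.
The integral becomes 2·∫ u**2 du from 0 to 1/2, with antiderivative 2*u**3/3.
Back in w: F(w) = 2*sin(2*w)**3/3.
Then F(pi/12) - F(0) = (1/12) - (0) = 1/12.

1/12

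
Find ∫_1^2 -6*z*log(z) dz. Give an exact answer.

9/2 - 12*log(2)

Integrate by parts once (u = ln z, dv = -6*z dz).
An antiderivative is F(z) = -3*z**2*(2*log(z) - 1)/2.
Then F(2) - F(1) = (6 - 12*log(2)) - (3/2) = 9/2 - 12*log(2).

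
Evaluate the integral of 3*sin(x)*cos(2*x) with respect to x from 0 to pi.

-2

Use the identity sin(x)cos(2*x) = [sin(3*x) + sin(-x)]/2.
An antiderivative is F(x) = 3*cos(x)/2 - cos(3*x)/2.
Then F(pi) - F(0) = (-1) - (1) = -2.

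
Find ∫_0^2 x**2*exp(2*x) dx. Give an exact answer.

-1/4 + 5*exp(4)/4

Integrate by parts twice (u = x^2, dv = exp(2*x) dx).
An antiderivative is F(x) = (2*x**2 - 2*x + 1)*exp(2*x)/4.
Then F(2) - F(0) = (5*exp(4)/4) - (1/4) = -1/4 + 5*exp(4)/4.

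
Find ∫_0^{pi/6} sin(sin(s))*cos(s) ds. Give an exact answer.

1 - cos(1/2)

Let u = sin(s), so du = cos(s) ds. When s = 0, u = 0; when s = pi/6, u = 1/2.
The integral becomes ∫ sin(u) du from 0 to 1/2, with antiderivative -cos(u).
Back in s: F(s) = -cos(sin(s)).
Then F(pi/6) - F(0) = (-cos(1/2)) - (-1) = 1 - cos(1/2).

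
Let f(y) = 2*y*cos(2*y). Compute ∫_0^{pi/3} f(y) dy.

-3/4 + sqrt(3)*pi/6

Integrate by parts once (u = y, dv = 2*cos(2*y) dy).
An antiderivative is F(y) = y*sin(2*y) + cos(2*y)/2.
Then F(pi/3) - F(0) = (-1/4 + sqrt(3)*pi/6) - (1/2) = -3/4 + sqrt(3)*pi/6.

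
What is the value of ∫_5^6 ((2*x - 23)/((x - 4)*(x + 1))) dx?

Factor the denominator: x**2 - 3*x - 4 = (x + 1)(x - 4).
Partial fractions: (2*x - 23)/((x - 4)*(x + 1)) = 5/(x + 1) - 3/(x - 4).
An antiderivative is F(x) = -3*log(x - 4) + 5*log(x + 1).
Then F(6) - F(5) = (-3*log(2) + 5*log(7)) - (5*log(2) + 5*log(3)) = -8*log(2) - 5*log(3) + 5*log(7).

-8*log(2) - 5*log(3) + 5*log(7)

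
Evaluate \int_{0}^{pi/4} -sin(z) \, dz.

-1 + sqrt(2)/2

An antiderivative is F(z) = cos(z).
Then F(pi/4) - F(0) = (sqrt(2)/2) - (1) = -1 + sqrt(2)/2.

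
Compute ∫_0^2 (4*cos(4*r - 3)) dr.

sin(5) + sin(3)

Let u = 4*r - 3, so du = 4 dr. When r = 0, u = -3; when r = 2, u = 5.
The integral becomes ∫ cos(u) du from -3 to 5, with antiderivative sin(u).
Back in r: F(r) = sin(4*r - 3).
Then F(2) - F(0) = (sin(5)) - (-sin(3)) = sin(5) + sin(3).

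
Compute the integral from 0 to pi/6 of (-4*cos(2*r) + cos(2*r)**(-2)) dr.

-sqrt(3)/2

An antiderivative is F(r) = -2*sin(2*r) + tan(2*r)/2.
Then F(pi/6) - F(0) = (-sqrt(3)/2) - (0) = -sqrt(3)/2.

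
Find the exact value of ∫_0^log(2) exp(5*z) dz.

31/5

Let u = exp(z), so du = exp(z) dz. When z = 0, u = 1; when z = log(2), u = 2.
The integral becomes ∫ u**4 du from 1 to 2, with antiderivative u**5/5.
Back in z: F(z) = exp(5*z)/5.
Then F(log(2)) - F(0) = (32/5) - (1/5) = 31/5.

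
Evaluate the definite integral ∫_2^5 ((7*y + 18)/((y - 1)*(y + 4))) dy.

2*log(3) + 8*log(2)

Factor the denominator: y**2 + 3*y - 4 = (y + 4)(y - 1).
Partial fractions: (7*y + 18)/((y - 1)*(y + 4)) = 2/(y + 4) + 5/(y - 1).
An antiderivative is F(y) = 5*log(y - 1) + 2*log(y + 4).
Then F(5) - F(2) = (4*log(3) + 10*log(2)) - (log(36)) = 2*log(3) + 8*log(2).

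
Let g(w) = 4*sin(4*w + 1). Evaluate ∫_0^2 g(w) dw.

cos(1) - cos(9)

Let u = 4*w + 1, so du = 4 dw. When w = 0, u = 1; when w = 2, u = 9.
The integral becomes ∫ sin(u) du from 1 to 9, with antiderivative -cos(u).
Back in w: F(w) = -cos(4*w + 1).
Then F(2) - F(0) = (-cos(9)) - (-cos(1)) = cos(1) - cos(9).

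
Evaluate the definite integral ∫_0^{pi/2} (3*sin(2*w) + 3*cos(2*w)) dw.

3

An antiderivative is F(w) = 3*sin(2*w)/2 - 3*cos(2*w)/2.
Then F(pi/2) - F(0) = (3/2) - (-3/2) = 3.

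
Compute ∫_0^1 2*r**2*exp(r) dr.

-4 + 2*E

Integrate by parts twice (u = r^2, dv = 2*exp(r) dr).
An antiderivative is F(r) = (2*r**2 - 4*r + 4)*exp(r).
Then F(1) - F(0) = (2*E) - (4) = -4 + 2*E.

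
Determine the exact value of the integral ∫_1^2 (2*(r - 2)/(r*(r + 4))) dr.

Factor the denominator: r**2 + 4*r = (r + 4)r.
Partial fractions: 2*(r - 2)/(r*(r + 4)) = 3/(r + 4) - 1/r.
An antiderivative is F(r) = -log(r) + 3*log(r + 4).
Then F(2) - F(1) = (2*log(2) + 3*log(3)) - (3*log(5)) = -3*log(5) + 2*log(2) + 3*log(3).

-3*log(5) + 2*log(2) + 3*log(3)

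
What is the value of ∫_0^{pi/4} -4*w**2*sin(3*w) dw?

-sqrt(2)*pi**2/24 - sqrt(2)*pi/9 + 4*sqrt(2)/27 + 8/27

Integrate by parts twice (u = w^2, dv = -4*sin(3*w) dw).
An antiderivative is F(w) = 4*w**2*cos(3*w)/3 - 8*w*sin(3*w)/9 - 8*cos(3*w)/27.
Then F(pi/4) - F(0) = (sqrt(2)*(-9*pi**2 - 24*pi + 32)/216) - (-8/27) = -sqrt(2)*pi**2/24 - sqrt(2)*pi/9 + 4*sqrt(2)/27 + 8/27.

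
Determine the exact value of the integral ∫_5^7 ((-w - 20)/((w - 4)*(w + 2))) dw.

Factor the denominator: w**2 - 2*w - 8 = (w + 2)(w - 4).
Partial fractions: (-w - 20)/((w - 4)*(w + 2)) = 3/(w + 2) - 4/(w - 4).
An antiderivative is F(w) = -4*log(w - 4) + 3*log(w + 2).
Then F(7) - F(5) = (log(9)) - (3*log(7)) = -3*log(7) + 2*log(3).

-3*log(7) + 2*log(3)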